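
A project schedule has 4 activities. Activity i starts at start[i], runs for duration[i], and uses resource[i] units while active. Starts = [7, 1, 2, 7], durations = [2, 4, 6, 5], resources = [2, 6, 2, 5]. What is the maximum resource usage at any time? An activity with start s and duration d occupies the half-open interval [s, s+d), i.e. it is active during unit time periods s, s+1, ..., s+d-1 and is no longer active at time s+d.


Each activity i is active on [start_i, start_i + duration_i).
Compute total resource usage per time slot:
  t=0: active resources = [], total = 0
  t=1: active resources = [6], total = 6
  t=2: active resources = [6, 2], total = 8
  t=3: active resources = [6, 2], total = 8
  t=4: active resources = [6, 2], total = 8
  t=5: active resources = [2], total = 2
  t=6: active resources = [2], total = 2
  t=7: active resources = [2, 2, 5], total = 9
  t=8: active resources = [2, 5], total = 7
  t=9: active resources = [5], total = 5
  t=10: active resources = [5], total = 5
  t=11: active resources = [5], total = 5
Peak resource demand = 9

9


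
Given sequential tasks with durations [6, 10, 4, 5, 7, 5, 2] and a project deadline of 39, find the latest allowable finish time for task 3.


LF(activity 3) = deadline - sum of successor durations
Successors: activities 4 through 7 with durations [5, 7, 5, 2]
Sum of successor durations = 19
LF = 39 - 19 = 20

20


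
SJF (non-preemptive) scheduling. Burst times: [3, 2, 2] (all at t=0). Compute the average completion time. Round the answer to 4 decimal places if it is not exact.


SJF order (ascending): [2, 2, 3]
Completion times:
  Job 1: burst=2, C=2
  Job 2: burst=2, C=4
  Job 3: burst=3, C=7
Average completion = 13/3 = 4.3333

4.3333


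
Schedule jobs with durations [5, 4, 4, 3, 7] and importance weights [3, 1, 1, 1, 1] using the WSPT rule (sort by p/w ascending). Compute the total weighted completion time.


Compute p/w ratios and sort ascending (WSPT): [(5, 3), (3, 1), (4, 1), (4, 1), (7, 1)]
Compute weighted completion times:
  Job (p=5,w=3): C=5, w*C=3*5=15
  Job (p=3,w=1): C=8, w*C=1*8=8
  Job (p=4,w=1): C=12, w*C=1*12=12
  Job (p=4,w=1): C=16, w*C=1*16=16
  Job (p=7,w=1): C=23, w*C=1*23=23
Total weighted completion time = 74

74


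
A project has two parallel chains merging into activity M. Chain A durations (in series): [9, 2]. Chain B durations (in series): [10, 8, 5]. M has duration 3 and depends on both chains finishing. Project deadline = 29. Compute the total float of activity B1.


Forward pass: ES(B1) = sum of predecessors on chain B = 0
EF = ES + duration = 0 + 10 = 10
Backward pass: LF(M) = deadline = 29; LS(M) = 29 - 3 = 26
LF(B1) = LS(M) - sum(successors on chain B) = 26 - 13 = 13
LS = LF - duration = 13 - 10 = 3
Total float = LS - ES = 3 - 0 = 3

3


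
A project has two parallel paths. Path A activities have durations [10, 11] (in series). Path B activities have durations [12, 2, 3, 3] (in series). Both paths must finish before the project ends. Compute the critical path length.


Path A total = 10 + 11 = 21
Path B total = 12 + 2 + 3 + 3 = 20
Critical path = longest path = max(21, 20) = 21

21


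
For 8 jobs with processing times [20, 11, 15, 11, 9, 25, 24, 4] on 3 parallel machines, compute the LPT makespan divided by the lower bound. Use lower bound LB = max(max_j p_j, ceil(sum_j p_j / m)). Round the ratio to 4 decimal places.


LPT order: [25, 24, 20, 15, 11, 11, 9, 4]
Machine loads after assignment: [36, 44, 39]
LPT makespan = 44
Lower bound = max(max_job, ceil(total/3)) = max(25, 40) = 40
Ratio = 44 / 40 = 1.1

1.1


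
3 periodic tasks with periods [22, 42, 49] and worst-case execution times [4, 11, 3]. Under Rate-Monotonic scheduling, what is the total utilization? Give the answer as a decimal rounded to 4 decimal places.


Compute individual utilizations (exact fractions):
  Task 1: C/T = 4/22 = 2/11 (approx. 0.1818)
  Task 2: C/T = 11/42 (approx. 0.2619)
  Task 3: C/T = 3/49 (approx. 0.0612)
Total utilization U = 2/11 + 11/42 + 3/49 = 1633/3234
Rounded to 4 decimal places: U = 0.5049
RM (Liu & Layland) bound for 3 tasks = 0.779763; compare with U = 1633/3234 (approx. 0.504947)
U <= bound, so schedulable by RM sufficient condition.

0.5049


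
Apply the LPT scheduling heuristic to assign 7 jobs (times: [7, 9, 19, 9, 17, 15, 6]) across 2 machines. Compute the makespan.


Sort jobs in decreasing order (LPT): [19, 17, 15, 9, 9, 7, 6]
Assign each job to the least loaded machine:
  Machine 1: jobs [19, 9, 9, 6], load = 43
  Machine 2: jobs [17, 15, 7], load = 39
Makespan = max load = 43

43


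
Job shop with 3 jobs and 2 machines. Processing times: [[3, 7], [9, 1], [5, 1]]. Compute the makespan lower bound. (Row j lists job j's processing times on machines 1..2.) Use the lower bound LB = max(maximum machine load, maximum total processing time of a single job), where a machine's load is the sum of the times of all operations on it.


Machine loads:
  Machine 1: 3 + 9 + 5 = 17
  Machine 2: 7 + 1 + 1 = 9
Max machine load = 17
Job totals:
  Job 1: 10
  Job 2: 10
  Job 3: 6
Max job total = 10
Lower bound = max(17, 10) = 17

17


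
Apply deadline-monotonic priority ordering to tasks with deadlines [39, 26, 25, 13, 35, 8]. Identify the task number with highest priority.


Sort tasks by relative deadline (ascending):
  Task 6: deadline = 8
  Task 4: deadline = 13
  Task 3: deadline = 25
  Task 2: deadline = 26
  Task 5: deadline = 35
  Task 1: deadline = 39
Priority order (highest first): [6, 4, 3, 2, 5, 1]
Highest priority task = 6

6


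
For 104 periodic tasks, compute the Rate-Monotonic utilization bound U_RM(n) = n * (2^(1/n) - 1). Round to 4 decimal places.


Compute 2^(1/104) = 1.0066871365
Subtract 1: 1.0066871365 - 1 = 0.0066871365
Multiply by n: 104 * 0.0066871365 = 0.6954621960
Round to 4 dp: 0.6955

0.6955


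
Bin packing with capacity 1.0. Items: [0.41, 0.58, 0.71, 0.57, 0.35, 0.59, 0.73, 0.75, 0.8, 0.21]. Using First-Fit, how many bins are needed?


Place items sequentially using First-Fit:
  Item 0.41 -> new Bin 1
  Item 0.58 -> Bin 1 (now 0.99)
  Item 0.71 -> new Bin 2
  Item 0.57 -> new Bin 3
  Item 0.35 -> Bin 3 (now 0.92)
  Item 0.59 -> new Bin 4
  Item 0.73 -> new Bin 5
  Item 0.75 -> new Bin 6
  Item 0.8 -> new Bin 7
  Item 0.21 -> Bin 2 (now 0.92)
Total bins used = 7

7


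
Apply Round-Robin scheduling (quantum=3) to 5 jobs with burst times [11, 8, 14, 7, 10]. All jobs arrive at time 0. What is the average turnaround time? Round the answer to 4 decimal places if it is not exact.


Time quantum = 3
Execution trace:
  J1 runs 3 units, time = 3
  J2 runs 3 units, time = 6
  J3 runs 3 units, time = 9
  J4 runs 3 units, time = 12
  J5 runs 3 units, time = 15
  J1 runs 3 units, time = 18
  J2 runs 3 units, time = 21
  J3 runs 3 units, time = 24
  J4 runs 3 units, time = 27
  J5 runs 3 units, time = 30
  J1 runs 3 units, time = 33
  J2 runs 2 units, time = 35
  J3 runs 3 units, time = 38
  J4 runs 1 units, time = 39
  J5 runs 3 units, time = 42
  J1 runs 2 units, time = 44
  J3 runs 3 units, time = 47
  J5 runs 1 units, time = 48
  J3 runs 2 units, time = 50
Finish times: [44, 35, 50, 39, 48]
Average turnaround = 216/5 = 43.2

43.2


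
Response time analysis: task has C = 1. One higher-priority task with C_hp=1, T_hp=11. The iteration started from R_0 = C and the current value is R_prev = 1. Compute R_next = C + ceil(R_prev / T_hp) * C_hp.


R_next = C + ceil(R_prev / T_hp) * C_hp
ceil(1 / 11) = ceil(0.0909) = 1
Interference = 1 * 1 = 1
R_next = 1 + 1 = 2

2


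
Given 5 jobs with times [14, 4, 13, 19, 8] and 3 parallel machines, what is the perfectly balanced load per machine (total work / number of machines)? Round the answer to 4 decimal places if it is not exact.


Total processing time = 14 + 4 + 13 + 19 + 8 = 58
Number of machines = 3
Ideal balanced load = 58 / 3 = 19.3333

19.3333


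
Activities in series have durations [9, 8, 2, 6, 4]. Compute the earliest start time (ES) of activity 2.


Activity 2 starts after activities 1 through 1 complete.
Predecessor durations: [9]
ES = 9 = 9

9


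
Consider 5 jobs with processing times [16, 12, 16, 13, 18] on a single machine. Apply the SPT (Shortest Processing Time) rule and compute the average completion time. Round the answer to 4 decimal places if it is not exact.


Sort jobs by processing time (SPT order): [12, 13, 16, 16, 18]
Compute completion times sequentially:
  Job 1: processing = 12, completes at 12
  Job 2: processing = 13, completes at 25
  Job 3: processing = 16, completes at 41
  Job 4: processing = 16, completes at 57
  Job 5: processing = 18, completes at 75
Sum of completion times = 210
Average completion time = 210/5 = 42.0

42.0


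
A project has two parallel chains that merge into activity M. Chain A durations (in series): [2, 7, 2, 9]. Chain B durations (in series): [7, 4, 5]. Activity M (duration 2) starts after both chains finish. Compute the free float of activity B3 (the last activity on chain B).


ES(B3) = sum of predecessors on chain B = 11
EF(B3) = ES + duration = 11 + 5 = 16
Successor of B3 is M. ES(M) = max(sum(A), sum(B)) = max(20, 16) = 20
Free float = ES(successor) - EF(current) = 20 - 16 = 4

4


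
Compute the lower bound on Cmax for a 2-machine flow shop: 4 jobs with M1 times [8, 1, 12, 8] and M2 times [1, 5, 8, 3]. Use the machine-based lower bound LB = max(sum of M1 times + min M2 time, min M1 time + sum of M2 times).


LB1 = sum(M1 times) + min(M2 times) = 29 + 1 = 30
LB2 = min(M1 times) + sum(M2 times) = 1 + 17 = 18
Lower bound = max(LB1, LB2) = max(30, 18) = 30

30


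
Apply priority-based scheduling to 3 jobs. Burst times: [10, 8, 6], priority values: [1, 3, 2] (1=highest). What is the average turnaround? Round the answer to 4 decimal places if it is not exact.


Sort by priority (ascending = highest first):
Order: [(1, 10), (2, 6), (3, 8)]
Completion times:
  Priority 1, burst=10, C=10
  Priority 2, burst=6, C=16
  Priority 3, burst=8, C=24
Average turnaround = 50/3 = 16.6667

16.6667


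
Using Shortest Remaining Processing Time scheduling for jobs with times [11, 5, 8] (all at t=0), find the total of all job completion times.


Since all jobs arrive at t=0, SRPT equals SPT ordering.
SPT order: [5, 8, 11]
Completion times:
  Job 1: p=5, C=5
  Job 2: p=8, C=13
  Job 3: p=11, C=24
Total completion time = 5 + 13 + 24 = 42

42


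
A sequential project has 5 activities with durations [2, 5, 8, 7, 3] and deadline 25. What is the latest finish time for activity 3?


LF(activity 3) = deadline - sum of successor durations
Successors: activities 4 through 5 with durations [7, 3]
Sum of successor durations = 10
LF = 25 - 10 = 15

15


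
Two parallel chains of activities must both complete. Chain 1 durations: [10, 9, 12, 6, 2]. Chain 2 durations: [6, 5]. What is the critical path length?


Path A total = 10 + 9 + 12 + 6 + 2 = 39
Path B total = 6 + 5 = 11
Critical path = longest path = max(39, 11) = 39

39


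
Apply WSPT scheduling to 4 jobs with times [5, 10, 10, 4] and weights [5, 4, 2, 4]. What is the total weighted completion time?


Compute p/w ratios and sort ascending (WSPT): [(5, 5), (4, 4), (10, 4), (10, 2)]
Compute weighted completion times:
  Job (p=5,w=5): C=5, w*C=5*5=25
  Job (p=4,w=4): C=9, w*C=4*9=36
  Job (p=10,w=4): C=19, w*C=4*19=76
  Job (p=10,w=2): C=29, w*C=2*29=58
Total weighted completion time = 195

195


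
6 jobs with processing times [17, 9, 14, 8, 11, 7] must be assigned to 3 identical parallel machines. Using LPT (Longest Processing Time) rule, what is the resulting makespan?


Sort jobs in decreasing order (LPT): [17, 14, 11, 9, 8, 7]
Assign each job to the least loaded machine:
  Machine 1: jobs [17, 7], load = 24
  Machine 2: jobs [14, 8], load = 22
  Machine 3: jobs [11, 9], load = 20
Makespan = max load = 24

24


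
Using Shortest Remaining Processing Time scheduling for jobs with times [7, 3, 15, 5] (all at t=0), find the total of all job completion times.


Since all jobs arrive at t=0, SRPT equals SPT ordering.
SPT order: [3, 5, 7, 15]
Completion times:
  Job 1: p=3, C=3
  Job 2: p=5, C=8
  Job 3: p=7, C=15
  Job 4: p=15, C=30
Total completion time = 3 + 8 + 15 + 30 = 56

56


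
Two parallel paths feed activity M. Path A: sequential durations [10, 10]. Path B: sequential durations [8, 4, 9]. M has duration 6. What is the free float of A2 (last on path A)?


ES(A2) = sum of predecessors on chain A = 10
EF(A2) = ES + duration = 10 + 10 = 20
Successor of A2 is M. ES(M) = max(sum(A), sum(B)) = max(20, 21) = 21
Free float = ES(successor) - EF(current) = 21 - 20 = 1

1


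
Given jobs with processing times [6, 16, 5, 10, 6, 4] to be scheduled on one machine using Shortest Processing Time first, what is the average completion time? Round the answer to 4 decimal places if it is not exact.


Sort jobs by processing time (SPT order): [4, 5, 6, 6, 10, 16]
Compute completion times sequentially:
  Job 1: processing = 4, completes at 4
  Job 2: processing = 5, completes at 9
  Job 3: processing = 6, completes at 15
  Job 4: processing = 6, completes at 21
  Job 5: processing = 10, completes at 31
  Job 6: processing = 16, completes at 47
Sum of completion times = 127
Average completion time = 127/6 = 21.1667

21.1667


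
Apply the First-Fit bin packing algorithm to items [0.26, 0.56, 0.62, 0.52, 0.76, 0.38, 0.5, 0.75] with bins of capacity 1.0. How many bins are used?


Place items sequentially using First-Fit:
  Item 0.26 -> new Bin 1
  Item 0.56 -> Bin 1 (now 0.82)
  Item 0.62 -> new Bin 2
  Item 0.52 -> new Bin 3
  Item 0.76 -> new Bin 4
  Item 0.38 -> Bin 2 (now 1.0)
  Item 0.5 -> new Bin 5
  Item 0.75 -> new Bin 6
Total bins used = 6

6


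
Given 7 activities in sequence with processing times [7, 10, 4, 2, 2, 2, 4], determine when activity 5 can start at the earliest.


Activity 5 starts after activities 1 through 4 complete.
Predecessor durations: [7, 10, 4, 2]
ES = 7 + 10 + 4 + 2 = 23

23


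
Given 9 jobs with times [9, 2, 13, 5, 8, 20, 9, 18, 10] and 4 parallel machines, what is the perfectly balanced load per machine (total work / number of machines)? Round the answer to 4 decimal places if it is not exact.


Total processing time = 9 + 2 + 13 + 5 + 8 + 20 + 9 + 18 + 10 = 94
Number of machines = 4
Ideal balanced load = 94 / 4 = 23.5

23.5


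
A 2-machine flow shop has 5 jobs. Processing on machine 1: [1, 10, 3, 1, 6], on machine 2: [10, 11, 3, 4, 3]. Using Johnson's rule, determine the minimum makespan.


Apply Johnson's rule:
  Group 1 (a <= b): [(1, 1, 10), (4, 1, 4), (3, 3, 3), (2, 10, 11)]
  Group 2 (a > b): [(5, 6, 3)]
Optimal job order: [1, 4, 3, 2, 5]
Schedule:
  Job 1: M1 done at 1, M2 done at 11
  Job 4: M1 done at 2, M2 done at 15
  Job 3: M1 done at 5, M2 done at 18
  Job 2: M1 done at 15, M2 done at 29
  Job 5: M1 done at 21, M2 done at 32
Makespan = 32

32


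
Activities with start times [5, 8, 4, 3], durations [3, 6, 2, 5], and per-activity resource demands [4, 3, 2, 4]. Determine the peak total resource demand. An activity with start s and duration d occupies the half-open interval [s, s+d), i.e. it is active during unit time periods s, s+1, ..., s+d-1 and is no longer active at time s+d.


Each activity i is active on [start_i, start_i + duration_i).
Compute total resource usage per time slot:
  t=0: active resources = [], total = 0
  t=1: active resources = [], total = 0
  t=2: active resources = [], total = 0
  t=3: active resources = [4], total = 4
  t=4: active resources = [2, 4], total = 6
  t=5: active resources = [4, 2, 4], total = 10
  t=6: active resources = [4, 4], total = 8
  t=7: active resources = [4, 4], total = 8
  t=8: active resources = [3], total = 3
  t=9: active resources = [3], total = 3
  t=10: active resources = [3], total = 3
  t=11: active resources = [3], total = 3
  t=12: active resources = [3], total = 3
  t=13: active resources = [3], total = 3
Peak resource demand = 10

10


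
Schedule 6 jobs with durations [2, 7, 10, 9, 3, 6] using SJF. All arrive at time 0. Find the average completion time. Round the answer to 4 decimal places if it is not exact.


SJF order (ascending): [2, 3, 6, 7, 9, 10]
Completion times:
  Job 1: burst=2, C=2
  Job 2: burst=3, C=5
  Job 3: burst=6, C=11
  Job 4: burst=7, C=18
  Job 5: burst=9, C=27
  Job 6: burst=10, C=37
Average completion = 100/6 = 16.6667

16.6667


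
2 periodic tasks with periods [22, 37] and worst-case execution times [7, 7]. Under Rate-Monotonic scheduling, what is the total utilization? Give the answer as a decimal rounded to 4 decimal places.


Compute individual utilizations (exact fractions):
  Task 1: C/T = 7/22 (approx. 0.3182)
  Task 2: C/T = 7/37 (approx. 0.1892)
Total utilization U = 7/22 + 7/37 = 413/814
Rounded to 4 decimal places: U = 0.5074
RM (Liu & Layland) bound for 2 tasks = 0.828427; compare with U = 413/814 (approx. 0.507371)
U <= bound, so schedulable by RM sufficient condition.

0.5074


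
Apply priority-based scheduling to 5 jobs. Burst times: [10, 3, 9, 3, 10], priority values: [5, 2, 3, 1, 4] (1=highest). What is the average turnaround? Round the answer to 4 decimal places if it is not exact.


Sort by priority (ascending = highest first):
Order: [(1, 3), (2, 3), (3, 9), (4, 10), (5, 10)]
Completion times:
  Priority 1, burst=3, C=3
  Priority 2, burst=3, C=6
  Priority 3, burst=9, C=15
  Priority 4, burst=10, C=25
  Priority 5, burst=10, C=35
Average turnaround = 84/5 = 16.8

16.8


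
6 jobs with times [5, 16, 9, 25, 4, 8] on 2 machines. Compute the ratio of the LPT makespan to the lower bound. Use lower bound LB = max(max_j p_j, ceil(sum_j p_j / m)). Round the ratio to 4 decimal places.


LPT order: [25, 16, 9, 8, 5, 4]
Machine loads after assignment: [33, 34]
LPT makespan = 34
Lower bound = max(max_job, ceil(total/2)) = max(25, 34) = 34
Ratio = 34 / 34 = 1.0

1.0


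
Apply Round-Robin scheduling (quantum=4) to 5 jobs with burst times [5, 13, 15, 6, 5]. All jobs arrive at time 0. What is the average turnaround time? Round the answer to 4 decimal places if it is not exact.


Time quantum = 4
Execution trace:
  J1 runs 4 units, time = 4
  J2 runs 4 units, time = 8
  J3 runs 4 units, time = 12
  J4 runs 4 units, time = 16
  J5 runs 4 units, time = 20
  J1 runs 1 units, time = 21
  J2 runs 4 units, time = 25
  J3 runs 4 units, time = 29
  J4 runs 2 units, time = 31
  J5 runs 1 units, time = 32
  J2 runs 4 units, time = 36
  J3 runs 4 units, time = 40
  J2 runs 1 units, time = 41
  J3 runs 3 units, time = 44
Finish times: [21, 41, 44, 31, 32]
Average turnaround = 169/5 = 33.8

33.8


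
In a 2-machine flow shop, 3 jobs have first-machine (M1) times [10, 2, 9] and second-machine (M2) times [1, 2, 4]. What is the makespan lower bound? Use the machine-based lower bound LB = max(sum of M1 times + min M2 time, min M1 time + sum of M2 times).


LB1 = sum(M1 times) + min(M2 times) = 21 + 1 = 22
LB2 = min(M1 times) + sum(M2 times) = 2 + 7 = 9
Lower bound = max(LB1, LB2) = max(22, 9) = 22

22


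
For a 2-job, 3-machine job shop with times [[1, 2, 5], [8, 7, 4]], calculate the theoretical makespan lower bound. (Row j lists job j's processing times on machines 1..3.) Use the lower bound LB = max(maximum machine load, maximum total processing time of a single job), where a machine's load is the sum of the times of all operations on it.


Machine loads:
  Machine 1: 1 + 8 = 9
  Machine 2: 2 + 7 = 9
  Machine 3: 5 + 4 = 9
Max machine load = 9
Job totals:
  Job 1: 8
  Job 2: 19
Max job total = 19
Lower bound = max(9, 19) = 19

19


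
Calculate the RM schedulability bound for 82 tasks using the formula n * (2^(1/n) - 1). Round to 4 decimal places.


Compute 2^(1/82) = 1.0084888420
Subtract 1: 1.0084888420 - 1 = 0.0084888420
Multiply by n: 82 * 0.0084888420 = 0.6960850440
Round to 4 dp: 0.6961

0.6961


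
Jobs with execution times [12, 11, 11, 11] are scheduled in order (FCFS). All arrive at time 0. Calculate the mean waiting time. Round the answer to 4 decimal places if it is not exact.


FCFS order (as given): [12, 11, 11, 11]
Waiting times:
  Job 1: wait = 0
  Job 2: wait = 12
  Job 3: wait = 23
  Job 4: wait = 34
Sum of waiting times = 69
Average waiting time = 69/4 = 17.25

17.25


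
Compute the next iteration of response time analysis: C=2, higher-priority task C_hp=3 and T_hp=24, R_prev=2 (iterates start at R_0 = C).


R_next = C + ceil(R_prev / T_hp) * C_hp
ceil(2 / 24) = ceil(0.0833) = 1
Interference = 1 * 3 = 3
R_next = 2 + 3 = 5

5


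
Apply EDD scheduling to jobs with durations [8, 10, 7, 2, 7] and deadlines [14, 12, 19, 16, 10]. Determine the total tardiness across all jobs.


Sort by due date (EDD order): [(7, 10), (10, 12), (8, 14), (2, 16), (7, 19)]
Compute completion times and tardiness:
  Job 1: p=7, d=10, C=7, tardiness=max(0,7-10)=0
  Job 2: p=10, d=12, C=17, tardiness=max(0,17-12)=5
  Job 3: p=8, d=14, C=25, tardiness=max(0,25-14)=11
  Job 4: p=2, d=16, C=27, tardiness=max(0,27-16)=11
  Job 5: p=7, d=19, C=34, tardiness=max(0,34-19)=15
Total tardiness = 42

42


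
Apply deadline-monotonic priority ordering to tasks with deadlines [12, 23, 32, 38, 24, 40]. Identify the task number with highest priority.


Sort tasks by relative deadline (ascending):
  Task 1: deadline = 12
  Task 2: deadline = 23
  Task 5: deadline = 24
  Task 3: deadline = 32
  Task 4: deadline = 38
  Task 6: deadline = 40
Priority order (highest first): [1, 2, 5, 3, 4, 6]
Highest priority task = 1

1


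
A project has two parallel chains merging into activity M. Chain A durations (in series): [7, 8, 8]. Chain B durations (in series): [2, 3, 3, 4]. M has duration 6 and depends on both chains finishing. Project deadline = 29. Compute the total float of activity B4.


Forward pass: ES(B4) = sum of predecessors on chain B = 8
EF = ES + duration = 8 + 4 = 12
Backward pass: LF(M) = deadline = 29; LS(M) = 29 - 6 = 23
LF(B4) = LS(M) - sum(successors on chain B) = 23 - 0 = 23
LS = LF - duration = 23 - 4 = 19
Total float = LS - ES = 19 - 8 = 11

11


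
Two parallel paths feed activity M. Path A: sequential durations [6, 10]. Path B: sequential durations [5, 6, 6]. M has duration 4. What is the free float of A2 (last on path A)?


ES(A2) = sum of predecessors on chain A = 6
EF(A2) = ES + duration = 6 + 10 = 16
Successor of A2 is M. ES(M) = max(sum(A), sum(B)) = max(16, 17) = 17
Free float = ES(successor) - EF(current) = 17 - 16 = 1

1


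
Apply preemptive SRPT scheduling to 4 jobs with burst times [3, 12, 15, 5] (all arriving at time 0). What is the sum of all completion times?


Since all jobs arrive at t=0, SRPT equals SPT ordering.
SPT order: [3, 5, 12, 15]
Completion times:
  Job 1: p=3, C=3
  Job 2: p=5, C=8
  Job 3: p=12, C=20
  Job 4: p=15, C=35
Total completion time = 3 + 8 + 20 + 35 = 66

66


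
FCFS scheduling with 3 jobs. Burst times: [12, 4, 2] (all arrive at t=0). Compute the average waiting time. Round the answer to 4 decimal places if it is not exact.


FCFS order (as given): [12, 4, 2]
Waiting times:
  Job 1: wait = 0
  Job 2: wait = 12
  Job 3: wait = 16
Sum of waiting times = 28
Average waiting time = 28/3 = 9.3333

9.3333


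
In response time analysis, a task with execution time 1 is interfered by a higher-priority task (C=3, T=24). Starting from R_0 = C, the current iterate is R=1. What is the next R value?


R_next = C + ceil(R_prev / T_hp) * C_hp
ceil(1 / 24) = ceil(0.0417) = 1
Interference = 1 * 3 = 3
R_next = 1 + 3 = 4

4


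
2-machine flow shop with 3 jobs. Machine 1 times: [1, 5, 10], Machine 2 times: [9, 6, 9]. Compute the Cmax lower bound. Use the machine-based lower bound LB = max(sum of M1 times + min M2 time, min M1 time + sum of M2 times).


LB1 = sum(M1 times) + min(M2 times) = 16 + 6 = 22
LB2 = min(M1 times) + sum(M2 times) = 1 + 24 = 25
Lower bound = max(LB1, LB2) = max(22, 25) = 25

25


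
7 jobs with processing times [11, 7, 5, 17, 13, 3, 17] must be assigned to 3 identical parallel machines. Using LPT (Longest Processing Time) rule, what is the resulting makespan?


Sort jobs in decreasing order (LPT): [17, 17, 13, 11, 7, 5, 3]
Assign each job to the least loaded machine:
  Machine 1: jobs [17, 7], load = 24
  Machine 2: jobs [17, 5, 3], load = 25
  Machine 3: jobs [13, 11], load = 24
Makespan = max load = 25

25


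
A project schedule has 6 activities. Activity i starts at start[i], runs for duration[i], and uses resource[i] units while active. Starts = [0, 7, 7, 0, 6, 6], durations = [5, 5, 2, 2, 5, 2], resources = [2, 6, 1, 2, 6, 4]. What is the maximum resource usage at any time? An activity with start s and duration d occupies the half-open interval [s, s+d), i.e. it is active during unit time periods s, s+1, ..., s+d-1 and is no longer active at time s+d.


Each activity i is active on [start_i, start_i + duration_i).
Compute total resource usage per time slot:
  t=0: active resources = [2, 2], total = 4
  t=1: active resources = [2, 2], total = 4
  t=2: active resources = [2], total = 2
  t=3: active resources = [2], total = 2
  t=4: active resources = [2], total = 2
  t=5: active resources = [], total = 0
  t=6: active resources = [6, 4], total = 10
  t=7: active resources = [6, 1, 6, 4], total = 17
  t=8: active resources = [6, 1, 6], total = 13
  t=9: active resources = [6, 6], total = 12
  t=10: active resources = [6, 6], total = 12
  t=11: active resources = [6], total = 6
Peak resource demand = 17

17


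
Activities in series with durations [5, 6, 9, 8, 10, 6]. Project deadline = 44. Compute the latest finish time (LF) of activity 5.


LF(activity 5) = deadline - sum of successor durations
Successors: activities 6 through 6 with durations [6]
Sum of successor durations = 6
LF = 44 - 6 = 38

38


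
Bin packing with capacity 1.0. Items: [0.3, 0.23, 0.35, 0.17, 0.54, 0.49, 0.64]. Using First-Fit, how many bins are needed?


Place items sequentially using First-Fit:
  Item 0.3 -> new Bin 1
  Item 0.23 -> Bin 1 (now 0.53)
  Item 0.35 -> Bin 1 (now 0.88)
  Item 0.17 -> new Bin 2
  Item 0.54 -> Bin 2 (now 0.71)
  Item 0.49 -> new Bin 3
  Item 0.64 -> new Bin 4
Total bins used = 4

4


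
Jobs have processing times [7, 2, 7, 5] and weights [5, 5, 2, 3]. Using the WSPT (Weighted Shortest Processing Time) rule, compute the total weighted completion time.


Compute p/w ratios and sort ascending (WSPT): [(2, 5), (7, 5), (5, 3), (7, 2)]
Compute weighted completion times:
  Job (p=2,w=5): C=2, w*C=5*2=10
  Job (p=7,w=5): C=9, w*C=5*9=45
  Job (p=5,w=3): C=14, w*C=3*14=42
  Job (p=7,w=2): C=21, w*C=2*21=42
Total weighted completion time = 139

139


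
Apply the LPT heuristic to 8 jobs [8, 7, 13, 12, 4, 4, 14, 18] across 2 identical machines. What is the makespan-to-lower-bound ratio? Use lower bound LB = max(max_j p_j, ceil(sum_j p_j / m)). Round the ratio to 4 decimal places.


LPT order: [18, 14, 13, 12, 8, 7, 4, 4]
Machine loads after assignment: [41, 39]
LPT makespan = 41
Lower bound = max(max_job, ceil(total/2)) = max(18, 40) = 40
Ratio = 41 / 40 = 1.025

1.025


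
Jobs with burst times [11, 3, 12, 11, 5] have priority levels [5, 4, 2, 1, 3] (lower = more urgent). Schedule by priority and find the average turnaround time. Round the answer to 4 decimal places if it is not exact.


Sort by priority (ascending = highest first):
Order: [(1, 11), (2, 12), (3, 5), (4, 3), (5, 11)]
Completion times:
  Priority 1, burst=11, C=11
  Priority 2, burst=12, C=23
  Priority 3, burst=5, C=28
  Priority 4, burst=3, C=31
  Priority 5, burst=11, C=42
Average turnaround = 135/5 = 27.0

27.0


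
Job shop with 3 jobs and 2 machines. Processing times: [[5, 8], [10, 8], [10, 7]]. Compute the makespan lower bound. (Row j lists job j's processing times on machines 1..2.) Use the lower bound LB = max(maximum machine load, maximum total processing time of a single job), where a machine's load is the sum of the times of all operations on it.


Machine loads:
  Machine 1: 5 + 10 + 10 = 25
  Machine 2: 8 + 8 + 7 = 23
Max machine load = 25
Job totals:
  Job 1: 13
  Job 2: 18
  Job 3: 17
Max job total = 18
Lower bound = max(25, 18) = 25

25


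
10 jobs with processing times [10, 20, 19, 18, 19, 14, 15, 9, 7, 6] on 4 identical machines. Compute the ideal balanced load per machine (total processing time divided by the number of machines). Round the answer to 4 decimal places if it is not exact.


Total processing time = 10 + 20 + 19 + 18 + 19 + 14 + 15 + 9 + 7 + 6 = 137
Number of machines = 4
Ideal balanced load = 137 / 4 = 34.25

34.25


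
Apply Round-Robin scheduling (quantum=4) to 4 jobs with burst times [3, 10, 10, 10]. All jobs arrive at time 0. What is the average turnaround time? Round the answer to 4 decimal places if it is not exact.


Time quantum = 4
Execution trace:
  J1 runs 3 units, time = 3
  J2 runs 4 units, time = 7
  J3 runs 4 units, time = 11
  J4 runs 4 units, time = 15
  J2 runs 4 units, time = 19
  J3 runs 4 units, time = 23
  J4 runs 4 units, time = 27
  J2 runs 2 units, time = 29
  J3 runs 2 units, time = 31
  J4 runs 2 units, time = 33
Finish times: [3, 29, 31, 33]
Average turnaround = 96/4 = 24.0

24.0


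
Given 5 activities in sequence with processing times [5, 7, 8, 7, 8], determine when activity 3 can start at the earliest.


Activity 3 starts after activities 1 through 2 complete.
Predecessor durations: [5, 7]
ES = 5 + 7 = 12

12


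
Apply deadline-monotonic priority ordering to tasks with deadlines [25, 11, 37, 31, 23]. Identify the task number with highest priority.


Sort tasks by relative deadline (ascending):
  Task 2: deadline = 11
  Task 5: deadline = 23
  Task 1: deadline = 25
  Task 4: deadline = 31
  Task 3: deadline = 37
Priority order (highest first): [2, 5, 1, 4, 3]
Highest priority task = 2

2


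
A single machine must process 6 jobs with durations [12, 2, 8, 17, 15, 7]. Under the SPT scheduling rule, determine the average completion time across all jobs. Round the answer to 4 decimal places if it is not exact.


Sort jobs by processing time (SPT order): [2, 7, 8, 12, 15, 17]
Compute completion times sequentially:
  Job 1: processing = 2, completes at 2
  Job 2: processing = 7, completes at 9
  Job 3: processing = 8, completes at 17
  Job 4: processing = 12, completes at 29
  Job 5: processing = 15, completes at 44
  Job 6: processing = 17, completes at 61
Sum of completion times = 162
Average completion time = 162/6 = 27.0

27.0


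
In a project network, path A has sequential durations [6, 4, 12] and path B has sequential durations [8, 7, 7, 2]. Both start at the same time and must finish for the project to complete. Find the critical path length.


Path A total = 6 + 4 + 12 = 22
Path B total = 8 + 7 + 7 + 2 = 24
Critical path = longest path = max(22, 24) = 24

24


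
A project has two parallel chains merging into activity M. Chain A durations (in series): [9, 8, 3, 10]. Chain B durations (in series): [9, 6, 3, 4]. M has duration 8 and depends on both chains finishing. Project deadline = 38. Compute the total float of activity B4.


Forward pass: ES(B4) = sum of predecessors on chain B = 18
EF = ES + duration = 18 + 4 = 22
Backward pass: LF(M) = deadline = 38; LS(M) = 38 - 8 = 30
LF(B4) = LS(M) - sum(successors on chain B) = 30 - 0 = 30
LS = LF - duration = 30 - 4 = 26
Total float = LS - ES = 26 - 18 = 8

8


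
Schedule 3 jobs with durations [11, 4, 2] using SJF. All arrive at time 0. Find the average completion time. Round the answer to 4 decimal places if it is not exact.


SJF order (ascending): [2, 4, 11]
Completion times:
  Job 1: burst=2, C=2
  Job 2: burst=4, C=6
  Job 3: burst=11, C=17
Average completion = 25/3 = 8.3333

8.3333


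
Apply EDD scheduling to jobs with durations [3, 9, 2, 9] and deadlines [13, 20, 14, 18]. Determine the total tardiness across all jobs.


Sort by due date (EDD order): [(3, 13), (2, 14), (9, 18), (9, 20)]
Compute completion times and tardiness:
  Job 1: p=3, d=13, C=3, tardiness=max(0,3-13)=0
  Job 2: p=2, d=14, C=5, tardiness=max(0,5-14)=0
  Job 3: p=9, d=18, C=14, tardiness=max(0,14-18)=0
  Job 4: p=9, d=20, C=23, tardiness=max(0,23-20)=3
Total tardiness = 3

3


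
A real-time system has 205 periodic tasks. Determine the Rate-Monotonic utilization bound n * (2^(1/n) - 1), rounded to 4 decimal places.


Compute 2^(1/205) = 1.0033869285
Subtract 1: 1.0033869285 - 1 = 0.0033869285
Multiply by n: 205 * 0.0033869285 = 0.6943203425
Round to 4 dp: 0.6943

0.6943


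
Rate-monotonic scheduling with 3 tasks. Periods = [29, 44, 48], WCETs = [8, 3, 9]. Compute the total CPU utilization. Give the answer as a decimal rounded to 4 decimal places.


Compute individual utilizations (exact fractions):
  Task 1: C/T = 8/29 (approx. 0.2759)
  Task 2: C/T = 3/44 (approx. 0.0682)
  Task 3: C/T = 9/48 = 3/16 (approx. 0.1875)
Total utilization U = 8/29 + 3/44 + 3/16 = 2713/5104
Rounded to 4 decimal places: U = 0.5315
RM (Liu & Layland) bound for 3 tasks = 0.779763; compare with U = 2713/5104 (approx. 0.531544)
U <= bound, so schedulable by RM sufficient condition.

0.5315


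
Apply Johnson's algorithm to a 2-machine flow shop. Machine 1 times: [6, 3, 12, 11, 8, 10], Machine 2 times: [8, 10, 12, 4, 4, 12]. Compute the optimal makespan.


Apply Johnson's rule:
  Group 1 (a <= b): [(2, 3, 10), (1, 6, 8), (6, 10, 12), (3, 12, 12)]
  Group 2 (a > b): [(4, 11, 4), (5, 8, 4)]
Optimal job order: [2, 1, 6, 3, 4, 5]
Schedule:
  Job 2: M1 done at 3, M2 done at 13
  Job 1: M1 done at 9, M2 done at 21
  Job 6: M1 done at 19, M2 done at 33
  Job 3: M1 done at 31, M2 done at 45
  Job 4: M1 done at 42, M2 done at 49
  Job 5: M1 done at 50, M2 done at 54
Makespan = 54

54


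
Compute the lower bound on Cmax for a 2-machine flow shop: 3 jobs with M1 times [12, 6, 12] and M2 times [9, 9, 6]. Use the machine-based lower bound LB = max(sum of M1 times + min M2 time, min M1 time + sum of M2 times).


LB1 = sum(M1 times) + min(M2 times) = 30 + 6 = 36
LB2 = min(M1 times) + sum(M2 times) = 6 + 24 = 30
Lower bound = max(LB1, LB2) = max(36, 30) = 36

36


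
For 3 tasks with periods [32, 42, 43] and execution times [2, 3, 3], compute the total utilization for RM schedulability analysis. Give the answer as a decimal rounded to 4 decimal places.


Compute individual utilizations (exact fractions):
  Task 1: C/T = 2/32 = 1/16 (approx. 0.0625)
  Task 2: C/T = 3/42 = 1/14 (approx. 0.0714)
  Task 3: C/T = 3/43 (approx. 0.0698)
Total utilization U = 1/16 + 1/14 + 3/43 = 981/4816
Rounded to 4 decimal places: U = 0.2037
RM (Liu & Layland) bound for 3 tasks = 0.779763; compare with U = 981/4816 (approx. 0.203696)
U <= bound, so schedulable by RM sufficient condition.

0.2037


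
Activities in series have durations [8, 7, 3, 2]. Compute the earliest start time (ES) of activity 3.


Activity 3 starts after activities 1 through 2 complete.
Predecessor durations: [8, 7]
ES = 8 + 7 = 15

15


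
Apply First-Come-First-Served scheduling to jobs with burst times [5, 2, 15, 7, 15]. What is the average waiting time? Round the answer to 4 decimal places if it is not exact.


FCFS order (as given): [5, 2, 15, 7, 15]
Waiting times:
  Job 1: wait = 0
  Job 2: wait = 5
  Job 3: wait = 7
  Job 4: wait = 22
  Job 5: wait = 29
Sum of waiting times = 63
Average waiting time = 63/5 = 12.6

12.6


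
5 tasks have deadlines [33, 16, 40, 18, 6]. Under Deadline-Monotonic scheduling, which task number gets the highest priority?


Sort tasks by relative deadline (ascending):
  Task 5: deadline = 6
  Task 2: deadline = 16
  Task 4: deadline = 18
  Task 1: deadline = 33
  Task 3: deadline = 40
Priority order (highest first): [5, 2, 4, 1, 3]
Highest priority task = 5

5


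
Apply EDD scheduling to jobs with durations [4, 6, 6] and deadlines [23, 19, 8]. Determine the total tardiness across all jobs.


Sort by due date (EDD order): [(6, 8), (6, 19), (4, 23)]
Compute completion times and tardiness:
  Job 1: p=6, d=8, C=6, tardiness=max(0,6-8)=0
  Job 2: p=6, d=19, C=12, tardiness=max(0,12-19)=0
  Job 3: p=4, d=23, C=16, tardiness=max(0,16-23)=0
Total tardiness = 0

0


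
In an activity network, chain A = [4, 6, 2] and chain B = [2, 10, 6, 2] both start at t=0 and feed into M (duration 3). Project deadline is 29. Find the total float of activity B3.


Forward pass: ES(B3) = sum of predecessors on chain B = 12
EF = ES + duration = 12 + 6 = 18
Backward pass: LF(M) = deadline = 29; LS(M) = 29 - 3 = 26
LF(B3) = LS(M) - sum(successors on chain B) = 26 - 2 = 24
LS = LF - duration = 24 - 6 = 18
Total float = LS - ES = 18 - 12 = 6

6


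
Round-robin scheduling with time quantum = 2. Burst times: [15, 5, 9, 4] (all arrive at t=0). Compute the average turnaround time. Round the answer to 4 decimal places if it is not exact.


Time quantum = 2
Execution trace:
  J1 runs 2 units, time = 2
  J2 runs 2 units, time = 4
  J3 runs 2 units, time = 6
  J4 runs 2 units, time = 8
  J1 runs 2 units, time = 10
  J2 runs 2 units, time = 12
  J3 runs 2 units, time = 14
  J4 runs 2 units, time = 16
  J1 runs 2 units, time = 18
  J2 runs 1 units, time = 19
  J3 runs 2 units, time = 21
  J1 runs 2 units, time = 23
  J3 runs 2 units, time = 25
  J1 runs 2 units, time = 27
  J3 runs 1 units, time = 28
  J1 runs 2 units, time = 30
  J1 runs 2 units, time = 32
  J1 runs 1 units, time = 33
Finish times: [33, 19, 28, 16]
Average turnaround = 96/4 = 24.0

24.0


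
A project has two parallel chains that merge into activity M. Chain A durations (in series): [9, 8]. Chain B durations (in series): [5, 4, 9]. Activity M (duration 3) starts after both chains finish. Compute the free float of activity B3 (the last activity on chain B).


ES(B3) = sum of predecessors on chain B = 9
EF(B3) = ES + duration = 9 + 9 = 18
Successor of B3 is M. ES(M) = max(sum(A), sum(B)) = max(17, 18) = 18
Free float = ES(successor) - EF(current) = 18 - 18 = 0

0


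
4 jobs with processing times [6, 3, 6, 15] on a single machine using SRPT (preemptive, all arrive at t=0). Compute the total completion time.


Since all jobs arrive at t=0, SRPT equals SPT ordering.
SPT order: [3, 6, 6, 15]
Completion times:
  Job 1: p=3, C=3
  Job 2: p=6, C=9
  Job 3: p=6, C=15
  Job 4: p=15, C=30
Total completion time = 3 + 9 + 15 + 30 = 57

57


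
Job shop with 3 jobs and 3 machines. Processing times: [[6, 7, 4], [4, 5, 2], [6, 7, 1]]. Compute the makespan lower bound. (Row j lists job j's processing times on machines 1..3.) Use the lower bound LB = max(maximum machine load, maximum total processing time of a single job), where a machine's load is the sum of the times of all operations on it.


Machine loads:
  Machine 1: 6 + 4 + 6 = 16
  Machine 2: 7 + 5 + 7 = 19
  Machine 3: 4 + 2 + 1 = 7
Max machine load = 19
Job totals:
  Job 1: 17
  Job 2: 11
  Job 3: 14
Max job total = 17
Lower bound = max(19, 17) = 19

19


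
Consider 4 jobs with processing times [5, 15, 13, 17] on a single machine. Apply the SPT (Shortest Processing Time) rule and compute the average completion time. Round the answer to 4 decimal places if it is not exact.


Sort jobs by processing time (SPT order): [5, 13, 15, 17]
Compute completion times sequentially:
  Job 1: processing = 5, completes at 5
  Job 2: processing = 13, completes at 18
  Job 3: processing = 15, completes at 33
  Job 4: processing = 17, completes at 50
Sum of completion times = 106
Average completion time = 106/4 = 26.5

26.5


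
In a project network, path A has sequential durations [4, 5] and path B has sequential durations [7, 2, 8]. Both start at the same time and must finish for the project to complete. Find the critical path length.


Path A total = 4 + 5 = 9
Path B total = 7 + 2 + 8 = 17
Critical path = longest path = max(9, 17) = 17

17


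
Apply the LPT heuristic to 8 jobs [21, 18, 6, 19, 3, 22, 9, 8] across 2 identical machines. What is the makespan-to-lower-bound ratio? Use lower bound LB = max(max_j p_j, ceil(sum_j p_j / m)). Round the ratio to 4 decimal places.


LPT order: [22, 21, 19, 18, 9, 8, 6, 3]
Machine loads after assignment: [52, 54]
LPT makespan = 54
Lower bound = max(max_job, ceil(total/2)) = max(22, 53) = 53
Ratio = 54 / 53 = 1.0189

1.0189
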